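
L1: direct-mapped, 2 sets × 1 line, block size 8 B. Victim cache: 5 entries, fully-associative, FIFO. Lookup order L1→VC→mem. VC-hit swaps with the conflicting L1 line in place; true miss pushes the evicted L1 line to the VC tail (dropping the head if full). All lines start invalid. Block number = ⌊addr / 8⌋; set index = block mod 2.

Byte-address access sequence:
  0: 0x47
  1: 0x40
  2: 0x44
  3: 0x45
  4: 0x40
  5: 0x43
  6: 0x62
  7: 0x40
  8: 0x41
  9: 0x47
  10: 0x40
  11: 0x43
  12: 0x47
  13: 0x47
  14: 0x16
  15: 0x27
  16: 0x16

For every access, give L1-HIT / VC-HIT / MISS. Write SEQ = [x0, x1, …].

SEQ = [MISS, L1-HIT, L1-HIT, L1-HIT, L1-HIT, L1-HIT, MISS, VC-HIT, L1-HIT, L1-HIT, L1-HIT, L1-HIT, L1-HIT, L1-HIT, MISS, MISS, VC-HIT]

#0 0x47→b8/s0 MISS; vc=[]
#1 0x40→b8/s0 L1-HIT; vc=[]
#2 0x44→b8/s0 L1-HIT; vc=[]
#3 0x45→b8/s0 L1-HIT; vc=[]
#4 0x40→b8/s0 L1-HIT; vc=[]
#5 0x43→b8/s0 L1-HIT; vc=[]
#6 0x62→b12/s0 MISS; vc=[8]
#7 0x40→b8/s0 VC-HIT; vc=[12]
#8 0x41→b8/s0 L1-HIT; vc=[12]
#9 0x47→b8/s0 L1-HIT; vc=[12]
#10 0x40→b8/s0 L1-HIT; vc=[12]
#11 0x43→b8/s0 L1-HIT; vc=[12]
#12 0x47→b8/s0 L1-HIT; vc=[12]
#13 0x47→b8/s0 L1-HIT; vc=[12]
#14 0x16→b2/s0 MISS; vc=[12,8]
#15 0x27→b4/s0 MISS; vc=[12,8,2]
#16 0x16→b2/s0 VC-HIT; vc=[12,8,4]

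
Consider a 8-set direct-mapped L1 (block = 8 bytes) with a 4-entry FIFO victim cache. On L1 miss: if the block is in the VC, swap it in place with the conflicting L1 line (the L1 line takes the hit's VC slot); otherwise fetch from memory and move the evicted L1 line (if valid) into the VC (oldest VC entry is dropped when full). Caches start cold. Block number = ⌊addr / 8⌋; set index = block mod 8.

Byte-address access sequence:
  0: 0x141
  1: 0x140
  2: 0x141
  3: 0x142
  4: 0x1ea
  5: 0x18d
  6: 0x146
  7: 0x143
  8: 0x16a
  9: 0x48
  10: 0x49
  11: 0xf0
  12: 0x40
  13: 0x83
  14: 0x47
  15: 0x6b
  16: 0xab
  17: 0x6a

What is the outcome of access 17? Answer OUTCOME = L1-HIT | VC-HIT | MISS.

0: 0x141 (blk 40, set 0) → MISS  vc=[]
1: 0x140 (blk 40, set 0) → L1-HIT  vc=[]
2: 0x141 (blk 40, set 0) → L1-HIT  vc=[]
3: 0x142 (blk 40, set 0) → L1-HIT  vc=[]
4: 0x1ea (blk 61, set 5) → MISS  vc=[]
5: 0x18d (blk 49, set 1) → MISS  vc=[]
6: 0x146 (blk 40, set 0) → L1-HIT  vc=[]
7: 0x143 (blk 40, set 0) → L1-HIT  vc=[]
8: 0x16a (blk 45, set 5) → MISS  vc=[61]
9: 0x48 (blk 9, set 1) → MISS  vc=[61, 49]
10: 0x49 (blk 9, set 1) → L1-HIT  vc=[61, 49]
11: 0xf0 (blk 30, set 6) → MISS  vc=[61, 49]
12: 0x40 (blk 8, set 0) → MISS  vc=[61, 49, 40]
13: 0x83 (blk 16, set 0) → MISS  vc=[61, 49, 40, 8]
14: 0x47 (blk 8, set 0) → VC-HIT  vc=[61, 49, 40, 16]
15: 0x6b (blk 13, set 5) → MISS  vc=[49, 40, 16, 45]
16: 0xab (blk 21, set 5) → MISS  vc=[40, 16, 45, 13]
17: 0x6a (blk 13, set 5) → VC-HIT  vc=[40, 16, 45, 21]

OUTCOME = VC-HIT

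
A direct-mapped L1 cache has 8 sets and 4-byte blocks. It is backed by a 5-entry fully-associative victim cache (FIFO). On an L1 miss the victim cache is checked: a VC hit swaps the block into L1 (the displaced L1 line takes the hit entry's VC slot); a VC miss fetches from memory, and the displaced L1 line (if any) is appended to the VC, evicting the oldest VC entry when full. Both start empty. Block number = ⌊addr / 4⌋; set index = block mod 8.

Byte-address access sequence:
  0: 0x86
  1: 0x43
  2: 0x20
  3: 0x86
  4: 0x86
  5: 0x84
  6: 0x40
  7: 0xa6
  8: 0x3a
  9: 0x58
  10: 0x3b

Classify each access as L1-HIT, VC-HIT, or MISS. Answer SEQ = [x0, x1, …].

0: 0x86 (blk 33, set 1) → MISS  vc=[]
1: 0x43 (blk 16, set 0) → MISS  vc=[]
2: 0x20 (blk 8, set 0) → MISS  vc=[16]
3: 0x86 (blk 33, set 1) → L1-HIT  vc=[16]
4: 0x86 (blk 33, set 1) → L1-HIT  vc=[16]
5: 0x84 (blk 33, set 1) → L1-HIT  vc=[16]
6: 0x40 (blk 16, set 0) → VC-HIT  vc=[8]
7: 0xa6 (blk 41, set 1) → MISS  vc=[8, 33]
8: 0x3a (blk 14, set 6) → MISS  vc=[8, 33]
9: 0x58 (blk 22, set 6) → MISS  vc=[8, 33, 14]
10: 0x3b (blk 14, set 6) → VC-HIT  vc=[8, 33, 22]

SEQ = [MISS, MISS, MISS, L1-HIT, L1-HIT, L1-HIT, VC-HIT, MISS, MISS, MISS, VC-HIT]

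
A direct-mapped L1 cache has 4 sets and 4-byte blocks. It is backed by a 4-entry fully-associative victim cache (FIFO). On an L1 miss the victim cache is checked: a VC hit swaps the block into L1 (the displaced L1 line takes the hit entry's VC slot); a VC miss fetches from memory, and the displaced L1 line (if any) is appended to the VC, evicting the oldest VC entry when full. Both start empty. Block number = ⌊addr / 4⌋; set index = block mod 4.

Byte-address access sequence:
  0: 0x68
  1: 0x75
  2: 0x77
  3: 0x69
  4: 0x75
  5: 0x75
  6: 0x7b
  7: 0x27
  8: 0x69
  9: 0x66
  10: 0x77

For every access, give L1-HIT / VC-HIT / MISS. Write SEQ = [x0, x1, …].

SEQ = [MISS, MISS, L1-HIT, L1-HIT, L1-HIT, L1-HIT, MISS, MISS, VC-HIT, MISS, VC-HIT]

  [0] addr=0x68 blk=26 s=2: MISS | VC []
  [1] addr=0x75 blk=29 s=1: MISS | VC []
  [2] addr=0x77 blk=29 s=1: L1-HIT | VC []
  [3] addr=0x69 blk=26 s=2: L1-HIT | VC []
  [4] addr=0x75 blk=29 s=1: L1-HIT | VC []
  [5] addr=0x75 blk=29 s=1: L1-HIT | VC []
  [6] addr=0x7b blk=30 s=2: MISS | VC [26]
  [7] addr=0x27 blk=9 s=1: MISS | VC [26, 29]
  [8] addr=0x69 blk=26 s=2: VC-HIT | VC [30, 29]
  [9] addr=0x66 blk=25 s=1: MISS | VC [30, 29, 9]
  [10] addr=0x77 blk=29 s=1: VC-HIT | VC [30, 25, 9]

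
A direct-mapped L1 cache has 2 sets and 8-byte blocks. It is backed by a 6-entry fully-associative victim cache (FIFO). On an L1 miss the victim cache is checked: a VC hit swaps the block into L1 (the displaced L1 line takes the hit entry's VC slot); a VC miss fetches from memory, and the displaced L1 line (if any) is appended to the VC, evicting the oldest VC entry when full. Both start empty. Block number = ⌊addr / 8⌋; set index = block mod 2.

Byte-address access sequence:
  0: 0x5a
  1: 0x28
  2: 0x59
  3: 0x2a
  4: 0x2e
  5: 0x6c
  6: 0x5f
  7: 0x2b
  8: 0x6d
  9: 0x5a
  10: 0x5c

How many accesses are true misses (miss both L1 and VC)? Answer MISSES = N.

MISSES = 3

  [0] addr=0x5a blk=11 s=1: MISS | VC []
  [1] addr=0x28 blk=5 s=1: MISS | VC [11]
  [2] addr=0x59 blk=11 s=1: VC-HIT | VC [5]
  [3] addr=0x2a blk=5 s=1: VC-HIT | VC [11]
  [4] addr=0x2e blk=5 s=1: L1-HIT | VC [11]
  [5] addr=0x6c blk=13 s=1: MISS | VC [11, 5]
  [6] addr=0x5f blk=11 s=1: VC-HIT | VC [13, 5]
  [7] addr=0x2b blk=5 s=1: VC-HIT | VC [13, 11]
  [8] addr=0x6d blk=13 s=1: VC-HIT | VC [5, 11]
  [9] addr=0x5a blk=11 s=1: VC-HIT | VC [5, 13]
  [10] addr=0x5c blk=11 s=1: L1-HIT | VC [5, 13]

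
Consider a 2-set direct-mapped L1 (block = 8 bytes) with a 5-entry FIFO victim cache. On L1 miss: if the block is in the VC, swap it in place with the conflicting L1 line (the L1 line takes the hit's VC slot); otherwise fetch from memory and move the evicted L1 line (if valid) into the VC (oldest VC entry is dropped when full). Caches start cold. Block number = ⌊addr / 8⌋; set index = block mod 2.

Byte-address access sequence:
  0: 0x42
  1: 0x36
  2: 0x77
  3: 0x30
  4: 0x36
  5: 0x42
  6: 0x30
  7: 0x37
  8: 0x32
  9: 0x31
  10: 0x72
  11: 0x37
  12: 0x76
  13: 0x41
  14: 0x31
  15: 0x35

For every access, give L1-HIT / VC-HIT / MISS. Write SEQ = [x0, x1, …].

SEQ = [MISS, MISS, MISS, VC-HIT, L1-HIT, VC-HIT, VC-HIT, L1-HIT, L1-HIT, L1-HIT, VC-HIT, VC-HIT, VC-HIT, VC-HIT, VC-HIT, L1-HIT]

#0 0x42→b8/s0 MISS; vc=[]
#1 0x36→b6/s0 MISS; vc=[8]
#2 0x77→b14/s0 MISS; vc=[8,6]
#3 0x30→b6/s0 VC-HIT; vc=[8,14]
#4 0x36→b6/s0 L1-HIT; vc=[8,14]
#5 0x42→b8/s0 VC-HIT; vc=[6,14]
#6 0x30→b6/s0 VC-HIT; vc=[8,14]
#7 0x37→b6/s0 L1-HIT; vc=[8,14]
#8 0x32→b6/s0 L1-HIT; vc=[8,14]
#9 0x31→b6/s0 L1-HIT; vc=[8,14]
#10 0x72→b14/s0 VC-HIT; vc=[8,6]
#11 0x37→b6/s0 VC-HIT; vc=[8,14]
#12 0x76→b14/s0 VC-HIT; vc=[8,6]
#13 0x41→b8/s0 VC-HIT; vc=[14,6]
#14 0x31→b6/s0 VC-HIT; vc=[14,8]
#15 0x35→b6/s0 L1-HIT; vc=[14,8]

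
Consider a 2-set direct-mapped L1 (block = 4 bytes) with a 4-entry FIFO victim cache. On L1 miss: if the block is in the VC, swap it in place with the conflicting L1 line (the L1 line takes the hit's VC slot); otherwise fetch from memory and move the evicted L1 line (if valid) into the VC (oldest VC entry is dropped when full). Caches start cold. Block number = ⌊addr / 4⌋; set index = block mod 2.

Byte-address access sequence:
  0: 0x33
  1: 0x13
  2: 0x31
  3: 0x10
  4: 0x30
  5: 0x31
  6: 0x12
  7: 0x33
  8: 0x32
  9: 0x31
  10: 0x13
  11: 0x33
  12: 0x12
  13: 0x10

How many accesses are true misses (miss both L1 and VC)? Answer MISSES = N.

0: 0x33 (blk 12, set 0) → MISS  vc=[]
1: 0x13 (blk 4, set 0) → MISS  vc=[12]
2: 0x31 (blk 12, set 0) → VC-HIT  vc=[4]
3: 0x10 (blk 4, set 0) → VC-HIT  vc=[12]
4: 0x30 (blk 12, set 0) → VC-HIT  vc=[4]
5: 0x31 (blk 12, set 0) → L1-HIT  vc=[4]
6: 0x12 (blk 4, set 0) → VC-HIT  vc=[12]
7: 0x33 (blk 12, set 0) → VC-HIT  vc=[4]
8: 0x32 (blk 12, set 0) → L1-HIT  vc=[4]
9: 0x31 (blk 12, set 0) → L1-HIT  vc=[4]
10: 0x13 (blk 4, set 0) → VC-HIT  vc=[12]
11: 0x33 (blk 12, set 0) → VC-HIT  vc=[4]
12: 0x12 (blk 4, set 0) → VC-HIT  vc=[12]
13: 0x10 (blk 4, set 0) → L1-HIT  vc=[12]

MISSES = 2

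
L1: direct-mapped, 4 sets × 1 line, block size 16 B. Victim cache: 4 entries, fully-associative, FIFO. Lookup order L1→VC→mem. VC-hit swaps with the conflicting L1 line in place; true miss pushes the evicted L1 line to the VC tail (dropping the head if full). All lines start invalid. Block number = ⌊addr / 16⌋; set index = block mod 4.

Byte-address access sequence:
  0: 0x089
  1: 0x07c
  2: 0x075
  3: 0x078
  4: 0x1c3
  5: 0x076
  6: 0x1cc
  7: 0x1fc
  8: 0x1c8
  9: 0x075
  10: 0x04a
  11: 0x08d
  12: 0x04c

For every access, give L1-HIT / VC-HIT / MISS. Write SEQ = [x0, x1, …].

  [0] addr=0x89 blk=8 s=0: MISS | VC []
  [1] addr=0x7c blk=7 s=3: MISS | VC []
  [2] addr=0x75 blk=7 s=3: L1-HIT | VC []
  [3] addr=0x78 blk=7 s=3: L1-HIT | VC []
  [4] addr=0x1c3 blk=28 s=0: MISS | VC [8]
  [5] addr=0x76 blk=7 s=3: L1-HIT | VC [8]
  [6] addr=0x1cc blk=28 s=0: L1-HIT | VC [8]
  [7] addr=0x1fc blk=31 s=3: MISS | VC [8, 7]
  [8] addr=0x1c8 blk=28 s=0: L1-HIT | VC [8, 7]
  [9] addr=0x75 blk=7 s=3: VC-HIT | VC [8, 31]
  [10] addr=0x4a blk=4 s=0: MISS | VC [8, 31, 28]
  [11] addr=0x8d blk=8 s=0: VC-HIT | VC [4, 31, 28]
  [12] addr=0x4c blk=4 s=0: VC-HIT | VC [8, 31, 28]

SEQ = [MISS, MISS, L1-HIT, L1-HIT, MISS, L1-HIT, L1-HIT, MISS, L1-HIT, VC-HIT, MISS, VC-HIT, VC-HIT]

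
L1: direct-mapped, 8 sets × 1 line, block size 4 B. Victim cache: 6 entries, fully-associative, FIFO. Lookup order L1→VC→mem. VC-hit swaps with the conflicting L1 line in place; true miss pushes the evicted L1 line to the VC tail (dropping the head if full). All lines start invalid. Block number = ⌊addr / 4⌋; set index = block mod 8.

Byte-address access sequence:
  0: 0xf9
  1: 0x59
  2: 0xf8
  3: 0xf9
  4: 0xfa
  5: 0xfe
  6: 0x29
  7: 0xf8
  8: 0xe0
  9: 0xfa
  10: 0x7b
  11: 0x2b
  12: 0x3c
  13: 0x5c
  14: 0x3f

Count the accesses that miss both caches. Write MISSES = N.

  [0] addr=0xf9 blk=62 s=6: MISS | VC []
  [1] addr=0x59 blk=22 s=6: MISS | VC [62]
  [2] addr=0xf8 blk=62 s=6: VC-HIT | VC [22]
  [3] addr=0xf9 blk=62 s=6: L1-HIT | VC [22]
  [4] addr=0xfa blk=62 s=6: L1-HIT | VC [22]
  [5] addr=0xfe blk=63 s=7: MISS | VC [22]
  [6] addr=0x29 blk=10 s=2: MISS | VC [22]
  [7] addr=0xf8 blk=62 s=6: L1-HIT | VC [22]
  [8] addr=0xe0 blk=56 s=0: MISS | VC [22]
  [9] addr=0xfa blk=62 s=6: L1-HIT | VC [22]
  [10] addr=0x7b blk=30 s=6: MISS | VC [22, 62]
  [11] addr=0x2b blk=10 s=2: L1-HIT | VC [22, 62]
  [12] addr=0x3c blk=15 s=7: MISS | VC [22, 62, 63]
  [13] addr=0x5c blk=23 s=7: MISS | VC [22, 62, 63, 15]
  [14] addr=0x3f blk=15 s=7: VC-HIT | VC [22, 62, 63, 23]

MISSES = 8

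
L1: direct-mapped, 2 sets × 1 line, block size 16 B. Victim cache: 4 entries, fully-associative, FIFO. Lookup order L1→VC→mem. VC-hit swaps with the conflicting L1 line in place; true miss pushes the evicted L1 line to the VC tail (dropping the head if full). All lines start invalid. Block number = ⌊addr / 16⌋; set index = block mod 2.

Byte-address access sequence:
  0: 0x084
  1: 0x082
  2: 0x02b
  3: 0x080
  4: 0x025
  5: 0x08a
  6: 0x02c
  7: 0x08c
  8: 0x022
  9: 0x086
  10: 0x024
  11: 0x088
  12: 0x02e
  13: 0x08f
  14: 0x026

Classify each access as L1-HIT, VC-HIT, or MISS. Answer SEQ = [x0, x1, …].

SEQ = [MISS, L1-HIT, MISS, VC-HIT, VC-HIT, VC-HIT, VC-HIT, VC-HIT, VC-HIT, VC-HIT, VC-HIT, VC-HIT, VC-HIT, VC-HIT, VC-HIT]

#0 0x84→b8/s0 MISS; vc=[]
#1 0x82→b8/s0 L1-HIT; vc=[]
#2 0x2b→b2/s0 MISS; vc=[8]
#3 0x80→b8/s0 VC-HIT; vc=[2]
#4 0x25→b2/s0 VC-HIT; vc=[8]
#5 0x8a→b8/s0 VC-HIT; vc=[2]
#6 0x2c→b2/s0 VC-HIT; vc=[8]
#7 0x8c→b8/s0 VC-HIT; vc=[2]
#8 0x22→b2/s0 VC-HIT; vc=[8]
#9 0x86→b8/s0 VC-HIT; vc=[2]
#10 0x24→b2/s0 VC-HIT; vc=[8]
#11 0x88→b8/s0 VC-HIT; vc=[2]
#12 0x2e→b2/s0 VC-HIT; vc=[8]
#13 0x8f→b8/s0 VC-HIT; vc=[2]
#14 0x26→b2/s0 VC-HIT; vc=[8]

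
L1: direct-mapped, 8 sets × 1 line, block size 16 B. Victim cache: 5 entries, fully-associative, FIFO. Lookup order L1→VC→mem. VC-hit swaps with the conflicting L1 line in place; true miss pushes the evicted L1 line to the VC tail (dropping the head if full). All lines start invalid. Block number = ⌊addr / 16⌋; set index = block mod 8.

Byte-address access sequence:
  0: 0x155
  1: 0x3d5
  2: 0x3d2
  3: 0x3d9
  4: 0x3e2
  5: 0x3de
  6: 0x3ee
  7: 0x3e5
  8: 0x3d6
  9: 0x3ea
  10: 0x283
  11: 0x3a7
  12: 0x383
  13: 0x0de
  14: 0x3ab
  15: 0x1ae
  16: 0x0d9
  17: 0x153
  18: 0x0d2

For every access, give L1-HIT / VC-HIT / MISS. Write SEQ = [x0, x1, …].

SEQ = [MISS, MISS, L1-HIT, L1-HIT, MISS, L1-HIT, L1-HIT, L1-HIT, L1-HIT, L1-HIT, MISS, MISS, MISS, MISS, L1-HIT, MISS, L1-HIT, VC-HIT, VC-HIT]

  [0] addr=0x155 blk=21 s=5: MISS | VC []
  [1] addr=0x3d5 blk=61 s=5: MISS | VC [21]
  [2] addr=0x3d2 blk=61 s=5: L1-HIT | VC [21]
  [3] addr=0x3d9 blk=61 s=5: L1-HIT | VC [21]
  [4] addr=0x3e2 blk=62 s=6: MISS | VC [21]
  [5] addr=0x3de blk=61 s=5: L1-HIT | VC [21]
  [6] addr=0x3ee blk=62 s=6: L1-HIT | VC [21]
  [7] addr=0x3e5 blk=62 s=6: L1-HIT | VC [21]
  [8] addr=0x3d6 blk=61 s=5: L1-HIT | VC [21]
  [9] addr=0x3ea blk=62 s=6: L1-HIT | VC [21]
  [10] addr=0x283 blk=40 s=0: MISS | VC [21]
  [11] addr=0x3a7 blk=58 s=2: MISS | VC [21]
  [12] addr=0x383 blk=56 s=0: MISS | VC [21, 40]
  [13] addr=0xde blk=13 s=5: MISS | VC [21, 40, 61]
  [14] addr=0x3ab blk=58 s=2: L1-HIT | VC [21, 40, 61]
  [15] addr=0x1ae blk=26 s=2: MISS | VC [21, 40, 61, 58]
  [16] addr=0xd9 blk=13 s=5: L1-HIT | VC [21, 40, 61, 58]
  [17] addr=0x153 blk=21 s=5: VC-HIT | VC [13, 40, 61, 58]
  [18] addr=0xd2 blk=13 s=5: VC-HIT | VC [21, 40, 61, 58]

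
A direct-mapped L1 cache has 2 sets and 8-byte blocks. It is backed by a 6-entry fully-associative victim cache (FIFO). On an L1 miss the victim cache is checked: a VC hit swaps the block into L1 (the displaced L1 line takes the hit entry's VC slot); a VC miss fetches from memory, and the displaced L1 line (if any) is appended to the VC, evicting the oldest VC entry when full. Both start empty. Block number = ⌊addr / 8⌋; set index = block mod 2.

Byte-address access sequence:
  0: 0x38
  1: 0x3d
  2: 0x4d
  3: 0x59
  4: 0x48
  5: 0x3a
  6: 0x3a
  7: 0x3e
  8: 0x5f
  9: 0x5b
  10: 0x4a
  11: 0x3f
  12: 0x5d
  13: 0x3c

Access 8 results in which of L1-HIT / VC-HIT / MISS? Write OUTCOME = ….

OUTCOME = VC-HIT

#0 0x38→b7/s1 MISS; vc=[]
#1 0x3d→b7/s1 L1-HIT; vc=[]
#2 0x4d→b9/s1 MISS; vc=[7]
#3 0x59→b11/s1 MISS; vc=[7,9]
#4 0x48→b9/s1 VC-HIT; vc=[7,11]
#5 0x3a→b7/s1 VC-HIT; vc=[9,11]
#6 0x3a→b7/s1 L1-HIT; vc=[9,11]
#7 0x3e→b7/s1 L1-HIT; vc=[9,11]
#8 0x5f→b11/s1 VC-HIT; vc=[9,7]
#9 0x5b→b11/s1 L1-HIT; vc=[9,7]
#10 0x4a→b9/s1 VC-HIT; vc=[11,7]
#11 0x3f→b7/s1 VC-HIT; vc=[11,9]
#12 0x5d→b11/s1 VC-HIT; vc=[7,9]
#13 0x3c→b7/s1 VC-HIT; vc=[11,9]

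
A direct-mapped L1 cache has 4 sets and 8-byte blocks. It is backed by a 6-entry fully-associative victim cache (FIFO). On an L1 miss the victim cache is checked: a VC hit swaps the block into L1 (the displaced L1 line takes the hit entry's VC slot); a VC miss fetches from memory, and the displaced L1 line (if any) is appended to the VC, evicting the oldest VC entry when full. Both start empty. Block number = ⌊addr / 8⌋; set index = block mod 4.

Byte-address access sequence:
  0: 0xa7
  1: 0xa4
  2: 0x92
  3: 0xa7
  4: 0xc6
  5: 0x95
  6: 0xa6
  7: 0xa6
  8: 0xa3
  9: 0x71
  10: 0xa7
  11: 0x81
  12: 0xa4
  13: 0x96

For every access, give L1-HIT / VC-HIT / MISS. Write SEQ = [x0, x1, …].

SEQ = [MISS, L1-HIT, MISS, L1-HIT, MISS, L1-HIT, VC-HIT, L1-HIT, L1-HIT, MISS, L1-HIT, MISS, VC-HIT, VC-HIT]

0: 0xa7 (blk 20, set 0) → MISS  vc=[]
1: 0xa4 (blk 20, set 0) → L1-HIT  vc=[]
2: 0x92 (blk 18, set 2) → MISS  vc=[]
3: 0xa7 (blk 20, set 0) → L1-HIT  vc=[]
4: 0xc6 (blk 24, set 0) → MISS  vc=[20]
5: 0x95 (blk 18, set 2) → L1-HIT  vc=[20]
6: 0xa6 (blk 20, set 0) → VC-HIT  vc=[24]
7: 0xa6 (blk 20, set 0) → L1-HIT  vc=[24]
8: 0xa3 (blk 20, set 0) → L1-HIT  vc=[24]
9: 0x71 (blk 14, set 2) → MISS  vc=[24, 18]
10: 0xa7 (blk 20, set 0) → L1-HIT  vc=[24, 18]
11: 0x81 (blk 16, set 0) → MISS  vc=[24, 18, 20]
12: 0xa4 (blk 20, set 0) → VC-HIT  vc=[24, 18, 16]
13: 0x96 (blk 18, set 2) → VC-HIT  vc=[24, 14, 16]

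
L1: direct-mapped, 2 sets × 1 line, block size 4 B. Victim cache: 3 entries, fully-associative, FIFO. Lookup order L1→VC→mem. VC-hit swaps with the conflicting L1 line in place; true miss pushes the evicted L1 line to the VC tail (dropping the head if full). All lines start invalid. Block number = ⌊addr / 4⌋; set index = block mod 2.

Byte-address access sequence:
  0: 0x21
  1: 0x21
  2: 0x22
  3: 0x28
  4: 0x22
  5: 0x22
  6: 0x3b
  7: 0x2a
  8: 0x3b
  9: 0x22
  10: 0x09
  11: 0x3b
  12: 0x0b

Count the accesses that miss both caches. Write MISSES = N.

MISSES = 4

0: 0x21 (blk 8, set 0) → MISS  vc=[]
1: 0x21 (blk 8, set 0) → L1-HIT  vc=[]
2: 0x22 (blk 8, set 0) → L1-HIT  vc=[]
3: 0x28 (blk 10, set 0) → MISS  vc=[8]
4: 0x22 (blk 8, set 0) → VC-HIT  vc=[10]
5: 0x22 (blk 8, set 0) → L1-HIT  vc=[10]
6: 0x3b (blk 14, set 0) → MISS  vc=[10, 8]
7: 0x2a (blk 10, set 0) → VC-HIT  vc=[14, 8]
8: 0x3b (blk 14, set 0) → VC-HIT  vc=[10, 8]
9: 0x22 (blk 8, set 0) → VC-HIT  vc=[10, 14]
10: 0x9 (blk 2, set 0) → MISS  vc=[10, 14, 8]
11: 0x3b (blk 14, set 0) → VC-HIT  vc=[10, 2, 8]
12: 0xb (blk 2, set 0) → VC-HIT  vc=[10, 14, 8]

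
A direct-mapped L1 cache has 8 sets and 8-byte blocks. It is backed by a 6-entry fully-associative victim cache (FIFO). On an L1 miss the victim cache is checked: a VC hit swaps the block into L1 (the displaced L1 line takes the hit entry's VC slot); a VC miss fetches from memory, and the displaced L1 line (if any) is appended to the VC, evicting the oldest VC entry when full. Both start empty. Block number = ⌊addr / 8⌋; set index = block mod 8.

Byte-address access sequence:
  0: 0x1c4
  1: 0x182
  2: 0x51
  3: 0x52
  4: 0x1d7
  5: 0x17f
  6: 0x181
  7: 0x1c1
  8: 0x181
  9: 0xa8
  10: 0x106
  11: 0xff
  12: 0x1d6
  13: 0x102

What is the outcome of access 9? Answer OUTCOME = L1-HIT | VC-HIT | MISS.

0: 0x1c4 (blk 56, set 0) → MISS  vc=[]
1: 0x182 (blk 48, set 0) → MISS  vc=[56]
2: 0x51 (blk 10, set 2) → MISS  vc=[56]
3: 0x52 (blk 10, set 2) → L1-HIT  vc=[56]
4: 0x1d7 (blk 58, set 2) → MISS  vc=[56, 10]
5: 0x17f (blk 47, set 7) → MISS  vc=[56, 10]
6: 0x181 (blk 48, set 0) → L1-HIT  vc=[56, 10]
7: 0x1c1 (blk 56, set 0) → VC-HIT  vc=[48, 10]
8: 0x181 (blk 48, set 0) → VC-HIT  vc=[56, 10]
9: 0xa8 (blk 21, set 5) → MISS  vc=[56, 10]
10: 0x106 (blk 32, set 0) → MISS  vc=[56, 10, 48]
11: 0xff (blk 31, set 7) → MISS  vc=[56, 10, 48, 47]
12: 0x1d6 (blk 58, set 2) → L1-HIT  vc=[56, 10, 48, 47]
13: 0x102 (blk 32, set 0) → L1-HIT  vc=[56, 10, 48, 47]

OUTCOME = MISS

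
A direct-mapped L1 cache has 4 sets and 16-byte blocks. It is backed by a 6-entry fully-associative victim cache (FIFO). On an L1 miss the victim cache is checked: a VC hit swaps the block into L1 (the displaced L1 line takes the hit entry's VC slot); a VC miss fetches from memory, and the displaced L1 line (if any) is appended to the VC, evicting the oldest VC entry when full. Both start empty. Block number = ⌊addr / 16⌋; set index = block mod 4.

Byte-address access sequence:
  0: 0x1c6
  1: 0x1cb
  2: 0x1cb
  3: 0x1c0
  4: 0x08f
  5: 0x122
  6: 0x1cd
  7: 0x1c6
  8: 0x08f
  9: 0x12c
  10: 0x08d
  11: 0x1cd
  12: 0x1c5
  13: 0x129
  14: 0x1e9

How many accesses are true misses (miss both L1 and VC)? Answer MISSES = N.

MISSES = 4

  [0] addr=0x1c6 blk=28 s=0: MISS | VC []
  [1] addr=0x1cb blk=28 s=0: L1-HIT | VC []
  [2] addr=0x1cb blk=28 s=0: L1-HIT | VC []
  [3] addr=0x1c0 blk=28 s=0: L1-HIT | VC []
  [4] addr=0x8f blk=8 s=0: MISS | VC [28]
  [5] addr=0x122 blk=18 s=2: MISS | VC [28]
  [6] addr=0x1cd blk=28 s=0: VC-HIT | VC [8]
  [7] addr=0x1c6 blk=28 s=0: L1-HIT | VC [8]
  [8] addr=0x8f blk=8 s=0: VC-HIT | VC [28]
  [9] addr=0x12c blk=18 s=2: L1-HIT | VC [28]
  [10] addr=0x8d blk=8 s=0: L1-HIT | VC [28]
  [11] addr=0x1cd blk=28 s=0: VC-HIT | VC [8]
  [12] addr=0x1c5 blk=28 s=0: L1-HIT | VC [8]
  [13] addr=0x129 blk=18 s=2: L1-HIT | VC [8]
  [14] addr=0x1e9 blk=30 s=2: MISS | VC [8, 18]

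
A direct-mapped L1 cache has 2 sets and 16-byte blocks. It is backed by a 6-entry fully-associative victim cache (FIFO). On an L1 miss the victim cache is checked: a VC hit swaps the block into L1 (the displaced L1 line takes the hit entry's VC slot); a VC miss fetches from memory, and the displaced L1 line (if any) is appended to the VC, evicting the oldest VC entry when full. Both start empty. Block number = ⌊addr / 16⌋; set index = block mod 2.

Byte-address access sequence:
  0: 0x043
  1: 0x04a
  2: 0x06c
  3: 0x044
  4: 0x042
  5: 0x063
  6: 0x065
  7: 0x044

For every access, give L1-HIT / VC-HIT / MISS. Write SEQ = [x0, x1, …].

  [0] addr=0x43 blk=4 s=0: MISS | VC []
  [1] addr=0x4a blk=4 s=0: L1-HIT | VC []
  [2] addr=0x6c blk=6 s=0: MISS | VC [4]
  [3] addr=0x44 blk=4 s=0: VC-HIT | VC [6]
  [4] addr=0x42 blk=4 s=0: L1-HIT | VC [6]
  [5] addr=0x63 blk=6 s=0: VC-HIT | VC [4]
  [6] addr=0x65 blk=6 s=0: L1-HIT | VC [4]
  [7] addr=0x44 blk=4 s=0: VC-HIT | VC [6]

SEQ = [MISS, L1-HIT, MISS, VC-HIT, L1-HIT, VC-HIT, L1-HIT, VC-HIT]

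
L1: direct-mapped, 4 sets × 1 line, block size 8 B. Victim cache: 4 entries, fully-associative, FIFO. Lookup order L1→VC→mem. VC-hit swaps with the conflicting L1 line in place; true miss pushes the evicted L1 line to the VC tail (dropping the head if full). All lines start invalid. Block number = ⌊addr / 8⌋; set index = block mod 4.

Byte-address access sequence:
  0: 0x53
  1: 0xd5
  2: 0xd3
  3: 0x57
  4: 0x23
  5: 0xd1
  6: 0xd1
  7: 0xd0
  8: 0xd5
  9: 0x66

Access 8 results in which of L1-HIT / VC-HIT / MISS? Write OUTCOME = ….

OUTCOME = L1-HIT

  [0] addr=0x53 blk=10 s=2: MISS | VC []
  [1] addr=0xd5 blk=26 s=2: MISS | VC [10]
  [2] addr=0xd3 blk=26 s=2: L1-HIT | VC [10]
  [3] addr=0x57 blk=10 s=2: VC-HIT | VC [26]
  [4] addr=0x23 blk=4 s=0: MISS | VC [26]
  [5] addr=0xd1 blk=26 s=2: VC-HIT | VC [10]
  [6] addr=0xd1 blk=26 s=2: L1-HIT | VC [10]
  [7] addr=0xd0 blk=26 s=2: L1-HIT | VC [10]
  [8] addr=0xd5 blk=26 s=2: L1-HIT | VC [10]
  [9] addr=0x66 blk=12 s=0: MISS | VC [10, 4]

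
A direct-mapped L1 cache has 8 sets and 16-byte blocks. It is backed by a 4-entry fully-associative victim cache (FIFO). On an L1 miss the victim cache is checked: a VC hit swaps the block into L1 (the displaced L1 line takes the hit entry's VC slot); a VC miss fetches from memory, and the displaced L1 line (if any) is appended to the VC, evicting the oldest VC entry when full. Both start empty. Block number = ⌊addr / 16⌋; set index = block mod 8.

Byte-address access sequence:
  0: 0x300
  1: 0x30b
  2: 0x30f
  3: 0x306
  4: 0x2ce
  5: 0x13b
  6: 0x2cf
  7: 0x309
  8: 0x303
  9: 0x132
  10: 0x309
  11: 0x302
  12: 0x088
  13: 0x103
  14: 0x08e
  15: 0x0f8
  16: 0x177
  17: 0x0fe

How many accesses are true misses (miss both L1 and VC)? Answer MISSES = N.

  [0] addr=0x300 blk=48 s=0: MISS | VC []
  [1] addr=0x30b blk=48 s=0: L1-HIT | VC []
  [2] addr=0x30f blk=48 s=0: L1-HIT | VC []
  [3] addr=0x306 blk=48 s=0: L1-HIT | VC []
  [4] addr=0x2ce blk=44 s=4: MISS | VC []
  [5] addr=0x13b blk=19 s=3: MISS | VC []
  [6] addr=0x2cf blk=44 s=4: L1-HIT | VC []
  [7] addr=0x309 blk=48 s=0: L1-HIT | VC []
  [8] addr=0x303 blk=48 s=0: L1-HIT | VC []
  [9] addr=0x132 blk=19 s=3: L1-HIT | VC []
  [10] addr=0x309 blk=48 s=0: L1-HIT | VC []
  [11] addr=0x302 blk=48 s=0: L1-HIT | VC []
  [12] addr=0x88 blk=8 s=0: MISS | VC [48]
  [13] addr=0x103 blk=16 s=0: MISS | VC [48, 8]
  [14] addr=0x8e blk=8 s=0: VC-HIT | VC [48, 16]
  [15] addr=0xf8 blk=15 s=7: MISS | VC [48, 16]
  [16] addr=0x177 blk=23 s=7: MISS | VC [48, 16, 15]
  [17] addr=0xfe blk=15 s=7: VC-HIT | VC [48, 16, 23]

MISSES = 7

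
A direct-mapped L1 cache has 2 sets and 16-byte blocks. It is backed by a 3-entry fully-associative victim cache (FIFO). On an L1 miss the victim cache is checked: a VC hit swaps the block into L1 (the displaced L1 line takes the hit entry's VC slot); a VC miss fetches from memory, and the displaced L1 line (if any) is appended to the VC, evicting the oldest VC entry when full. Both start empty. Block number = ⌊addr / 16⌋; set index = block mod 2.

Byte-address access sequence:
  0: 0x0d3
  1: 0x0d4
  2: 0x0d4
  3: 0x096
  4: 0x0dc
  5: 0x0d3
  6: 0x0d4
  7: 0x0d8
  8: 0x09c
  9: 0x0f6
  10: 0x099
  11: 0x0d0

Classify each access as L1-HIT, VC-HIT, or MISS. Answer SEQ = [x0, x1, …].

  [0] addr=0xd3 blk=13 s=1: MISS | VC []
  [1] addr=0xd4 blk=13 s=1: L1-HIT | VC []
  [2] addr=0xd4 blk=13 s=1: L1-HIT | VC []
  [3] addr=0x96 blk=9 s=1: MISS | VC [13]
  [4] addr=0xdc blk=13 s=1: VC-HIT | VC [9]
  [5] addr=0xd3 blk=13 s=1: L1-HIT | VC [9]
  [6] addr=0xd4 blk=13 s=1: L1-HIT | VC [9]
  [7] addr=0xd8 blk=13 s=1: L1-HIT | VC [9]
  [8] addr=0x9c blk=9 s=1: VC-HIT | VC [13]
  [9] addr=0xf6 blk=15 s=1: MISS | VC [13, 9]
  [10] addr=0x99 blk=9 s=1: VC-HIT | VC [13, 15]
  [11] addr=0xd0 blk=13 s=1: VC-HIT | VC [9, 15]

SEQ = [MISS, L1-HIT, L1-HIT, MISS, VC-HIT, L1-HIT, L1-HIT, L1-HIT, VC-HIT, MISS, VC-HIT, VC-HIT]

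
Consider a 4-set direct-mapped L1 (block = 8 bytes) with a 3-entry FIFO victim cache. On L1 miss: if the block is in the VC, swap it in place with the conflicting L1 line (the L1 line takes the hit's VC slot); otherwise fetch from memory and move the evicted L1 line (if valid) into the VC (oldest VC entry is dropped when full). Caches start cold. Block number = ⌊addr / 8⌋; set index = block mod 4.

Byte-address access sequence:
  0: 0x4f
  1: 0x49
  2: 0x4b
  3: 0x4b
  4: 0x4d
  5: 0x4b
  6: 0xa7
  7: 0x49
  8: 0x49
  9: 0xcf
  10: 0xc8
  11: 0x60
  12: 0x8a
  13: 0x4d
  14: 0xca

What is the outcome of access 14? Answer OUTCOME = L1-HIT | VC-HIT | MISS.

#0 0x4f→b9/s1 MISS; vc=[]
#1 0x49→b9/s1 L1-HIT; vc=[]
#2 0x4b→b9/s1 L1-HIT; vc=[]
#3 0x4b→b9/s1 L1-HIT; vc=[]
#4 0x4d→b9/s1 L1-HIT; vc=[]
#5 0x4b→b9/s1 L1-HIT; vc=[]
#6 0xa7→b20/s0 MISS; vc=[]
#7 0x49→b9/s1 L1-HIT; vc=[]
#8 0x49→b9/s1 L1-HIT; vc=[]
#9 0xcf→b25/s1 MISS; vc=[9]
#10 0xc8→b25/s1 L1-HIT; vc=[9]
#11 0x60→b12/s0 MISS; vc=[9,20]
#12 0x8a→b17/s1 MISS; vc=[9,20,25]
#13 0x4d→b9/s1 VC-HIT; vc=[17,20,25]
#14 0xca→b25/s1 VC-HIT; vc=[17,20,9]

OUTCOME = VC-HIT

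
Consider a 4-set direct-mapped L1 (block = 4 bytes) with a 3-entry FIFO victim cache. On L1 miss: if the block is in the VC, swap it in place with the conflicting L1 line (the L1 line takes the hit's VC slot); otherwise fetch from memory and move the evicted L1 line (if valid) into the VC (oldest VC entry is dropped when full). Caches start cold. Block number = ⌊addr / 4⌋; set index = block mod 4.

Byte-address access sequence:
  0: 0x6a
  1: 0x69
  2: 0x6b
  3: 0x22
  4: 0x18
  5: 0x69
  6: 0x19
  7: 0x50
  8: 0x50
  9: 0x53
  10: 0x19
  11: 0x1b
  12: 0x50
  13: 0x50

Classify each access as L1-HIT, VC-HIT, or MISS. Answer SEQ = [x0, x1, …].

#0 0x6a→b26/s2 MISS; vc=[]
#1 0x69→b26/s2 L1-HIT; vc=[]
#2 0x6b→b26/s2 L1-HIT; vc=[]
#3 0x22→b8/s0 MISS; vc=[]
#4 0x18→b6/s2 MISS; vc=[26]
#5 0x69→b26/s2 VC-HIT; vc=[6]
#6 0x19→b6/s2 VC-HIT; vc=[26]
#7 0x50→b20/s0 MISS; vc=[26,8]
#8 0x50→b20/s0 L1-HIT; vc=[26,8]
#9 0x53→b20/s0 L1-HIT; vc=[26,8]
#10 0x19→b6/s2 L1-HIT; vc=[26,8]
#11 0x1b→b6/s2 L1-HIT; vc=[26,8]
#12 0x50→b20/s0 L1-HIT; vc=[26,8]
#13 0x50→b20/s0 L1-HIT; vc=[26,8]

SEQ = [MISS, L1-HIT, L1-HIT, MISS, MISS, VC-HIT, VC-HIT, MISS, L1-HIT, L1-HIT, L1-HIT, L1-HIT, L1-HIT, L1-HIT]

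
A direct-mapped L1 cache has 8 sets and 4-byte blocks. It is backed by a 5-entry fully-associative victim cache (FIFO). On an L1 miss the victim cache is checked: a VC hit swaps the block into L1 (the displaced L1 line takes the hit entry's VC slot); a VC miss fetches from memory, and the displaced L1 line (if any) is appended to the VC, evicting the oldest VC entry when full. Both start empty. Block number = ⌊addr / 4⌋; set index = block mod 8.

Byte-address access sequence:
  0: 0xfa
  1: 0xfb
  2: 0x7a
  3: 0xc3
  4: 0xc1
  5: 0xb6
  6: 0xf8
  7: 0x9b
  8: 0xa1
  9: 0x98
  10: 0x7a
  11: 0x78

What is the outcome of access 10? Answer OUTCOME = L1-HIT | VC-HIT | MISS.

#0 0xfa→b62/s6 MISS; vc=[]
#1 0xfb→b62/s6 L1-HIT; vc=[]
#2 0x7a→b30/s6 MISS; vc=[62]
#3 0xc3→b48/s0 MISS; vc=[62]
#4 0xc1→b48/s0 L1-HIT; vc=[62]
#5 0xb6→b45/s5 MISS; vc=[62]
#6 0xf8→b62/s6 VC-HIT; vc=[30]
#7 0x9b→b38/s6 MISS; vc=[30,62]
#8 0xa1→b40/s0 MISS; vc=[30,62,48]
#9 0x98→b38/s6 L1-HIT; vc=[30,62,48]
#10 0x7a→b30/s6 VC-HIT; vc=[38,62,48]
#11 0x78→b30/s6 L1-HIT; vc=[38,62,48]

OUTCOME = VC-HIT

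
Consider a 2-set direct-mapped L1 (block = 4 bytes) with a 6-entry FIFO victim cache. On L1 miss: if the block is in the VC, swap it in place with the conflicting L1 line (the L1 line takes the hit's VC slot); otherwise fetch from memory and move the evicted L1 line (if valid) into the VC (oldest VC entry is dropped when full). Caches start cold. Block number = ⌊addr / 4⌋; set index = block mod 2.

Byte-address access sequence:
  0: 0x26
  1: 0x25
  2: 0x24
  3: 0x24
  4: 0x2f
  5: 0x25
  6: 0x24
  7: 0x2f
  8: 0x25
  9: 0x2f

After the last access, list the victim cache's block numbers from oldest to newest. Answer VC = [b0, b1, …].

VC = [9]

  [0] addr=0x26 blk=9 s=1: MISS | VC []
  [1] addr=0x25 blk=9 s=1: L1-HIT | VC []
  [2] addr=0x24 blk=9 s=1: L1-HIT | VC []
  [3] addr=0x24 blk=9 s=1: L1-HIT | VC []
  [4] addr=0x2f blk=11 s=1: MISS | VC [9]
  [5] addr=0x25 blk=9 s=1: VC-HIT | VC [11]
  [6] addr=0x24 blk=9 s=1: L1-HIT | VC [11]
  [7] addr=0x2f blk=11 s=1: VC-HIT | VC [9]
  [8] addr=0x25 blk=9 s=1: VC-HIT | VC [11]
  [9] addr=0x2f blk=11 s=1: VC-HIT | VC [9]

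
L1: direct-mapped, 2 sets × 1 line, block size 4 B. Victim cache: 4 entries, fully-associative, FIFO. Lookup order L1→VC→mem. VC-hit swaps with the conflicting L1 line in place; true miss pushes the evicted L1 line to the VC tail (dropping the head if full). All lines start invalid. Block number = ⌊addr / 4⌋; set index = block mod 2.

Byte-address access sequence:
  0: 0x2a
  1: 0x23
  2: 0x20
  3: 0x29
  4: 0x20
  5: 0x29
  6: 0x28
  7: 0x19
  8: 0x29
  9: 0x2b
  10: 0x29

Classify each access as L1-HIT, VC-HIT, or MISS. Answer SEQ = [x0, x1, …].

0: 0x2a (blk 10, set 0) → MISS  vc=[]
1: 0x23 (blk 8, set 0) → MISS  vc=[10]
2: 0x20 (blk 8, set 0) → L1-HIT  vc=[10]
3: 0x29 (blk 10, set 0) → VC-HIT  vc=[8]
4: 0x20 (blk 8, set 0) → VC-HIT  vc=[10]
5: 0x29 (blk 10, set 0) → VC-HIT  vc=[8]
6: 0x28 (blk 10, set 0) → L1-HIT  vc=[8]
7: 0x19 (blk 6, set 0) → MISS  vc=[8, 10]
8: 0x29 (blk 10, set 0) → VC-HIT  vc=[8, 6]
9: 0x2b (blk 10, set 0) → L1-HIT  vc=[8, 6]
10: 0x29 (blk 10, set 0) → L1-HIT  vc=[8, 6]

SEQ = [MISS, MISS, L1-HIT, VC-HIT, VC-HIT, VC-HIT, L1-HIT, MISS, VC-HIT, L1-HIT, L1-HIT]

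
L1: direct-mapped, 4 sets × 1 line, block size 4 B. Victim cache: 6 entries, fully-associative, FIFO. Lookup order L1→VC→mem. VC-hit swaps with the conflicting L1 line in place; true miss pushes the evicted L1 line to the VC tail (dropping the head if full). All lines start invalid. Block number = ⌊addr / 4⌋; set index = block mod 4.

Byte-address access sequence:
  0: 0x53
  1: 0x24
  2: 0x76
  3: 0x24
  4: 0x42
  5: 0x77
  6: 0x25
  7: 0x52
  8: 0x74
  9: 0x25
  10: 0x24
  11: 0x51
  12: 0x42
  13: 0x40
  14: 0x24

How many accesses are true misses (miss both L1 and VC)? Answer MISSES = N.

  [0] addr=0x53 blk=20 s=0: MISS | VC []
  [1] addr=0x24 blk=9 s=1: MISS | VC []
  [2] addr=0x76 blk=29 s=1: MISS | VC [9]
  [3] addr=0x24 blk=9 s=1: VC-HIT | VC [29]
  [4] addr=0x42 blk=16 s=0: MISS | VC [29, 20]
  [5] addr=0x77 blk=29 s=1: VC-HIT | VC [9, 20]
  [6] addr=0x25 blk=9 s=1: VC-HIT | VC [29, 20]
  [7] addr=0x52 blk=20 s=0: VC-HIT | VC [29, 16]
  [8] addr=0x74 blk=29 s=1: VC-HIT | VC [9, 16]
  [9] addr=0x25 blk=9 s=1: VC-HIT | VC [29, 16]
  [10] addr=0x24 blk=9 s=1: L1-HIT | VC [29, 16]
  [11] addr=0x51 blk=20 s=0: L1-HIT | VC [29, 16]
  [12] addr=0x42 blk=16 s=0: VC-HIT | VC [29, 20]
  [13] addr=0x40 blk=16 s=0: L1-HIT | VC [29, 20]
  [14] addr=0x24 blk=9 s=1: L1-HIT | VC [29, 20]

MISSES = 4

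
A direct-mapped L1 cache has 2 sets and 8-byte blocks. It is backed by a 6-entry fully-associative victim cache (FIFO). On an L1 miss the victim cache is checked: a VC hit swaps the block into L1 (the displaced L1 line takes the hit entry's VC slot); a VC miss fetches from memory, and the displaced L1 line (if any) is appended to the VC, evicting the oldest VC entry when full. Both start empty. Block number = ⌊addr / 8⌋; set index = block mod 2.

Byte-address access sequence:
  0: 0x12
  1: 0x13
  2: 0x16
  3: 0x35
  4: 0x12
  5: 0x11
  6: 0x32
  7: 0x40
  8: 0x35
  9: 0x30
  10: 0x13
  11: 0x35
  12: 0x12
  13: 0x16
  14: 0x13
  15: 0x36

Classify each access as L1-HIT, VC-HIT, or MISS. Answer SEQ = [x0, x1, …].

#0 0x12→b2/s0 MISS; vc=[]
#1 0x13→b2/s0 L1-HIT; vc=[]
#2 0x16→b2/s0 L1-HIT; vc=[]
#3 0x35→b6/s0 MISS; vc=[2]
#4 0x12→b2/s0 VC-HIT; vc=[6]
#5 0x11→b2/s0 L1-HIT; vc=[6]
#6 0x32→b6/s0 VC-HIT; vc=[2]
#7 0x40→b8/s0 MISS; vc=[2,6]
#8 0x35→b6/s0 VC-HIT; vc=[2,8]
#9 0x30→b6/s0 L1-HIT; vc=[2,8]
#10 0x13→b2/s0 VC-HIT; vc=[6,8]
#11 0x35→b6/s0 VC-HIT; vc=[2,8]
#12 0x12→b2/s0 VC-HIT; vc=[6,8]
#13 0x16→b2/s0 L1-HIT; vc=[6,8]
#14 0x13→b2/s0 L1-HIT; vc=[6,8]
#15 0x36→b6/s0 VC-HIT; vc=[2,8]

SEQ = [MISS, L1-HIT, L1-HIT, MISS, VC-HIT, L1-HIT, VC-HIT, MISS, VC-HIT, L1-HIT, VC-HIT, VC-HIT, VC-HIT, L1-HIT, L1-HIT, VC-HIT]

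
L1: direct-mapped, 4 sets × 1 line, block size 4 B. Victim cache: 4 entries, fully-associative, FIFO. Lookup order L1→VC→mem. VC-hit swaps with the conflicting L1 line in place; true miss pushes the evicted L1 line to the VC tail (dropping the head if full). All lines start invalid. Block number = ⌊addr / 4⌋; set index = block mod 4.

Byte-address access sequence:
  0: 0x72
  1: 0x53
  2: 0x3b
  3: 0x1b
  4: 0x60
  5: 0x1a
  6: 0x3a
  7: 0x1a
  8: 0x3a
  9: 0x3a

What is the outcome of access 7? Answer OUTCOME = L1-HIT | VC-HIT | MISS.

  [0] addr=0x72 blk=28 s=0: MISS | VC []
  [1] addr=0x53 blk=20 s=0: MISS | VC [28]
  [2] addr=0x3b blk=14 s=2: MISS | VC [28]
  [3] addr=0x1b blk=6 s=2: MISS | VC [28, 14]
  [4] addr=0x60 blk=24 s=0: MISS | VC [28, 14, 20]
  [5] addr=0x1a blk=6 s=2: L1-HIT | VC [28, 14, 20]
  [6] addr=0x3a blk=14 s=2: VC-HIT | VC [28, 6, 20]
  [7] addr=0x1a blk=6 s=2: VC-HIT | VC [28, 14, 20]
  [8] addr=0x3a blk=14 s=2: VC-HIT | VC [28, 6, 20]
  [9] addr=0x3a blk=14 s=2: L1-HIT | VC [28, 6, 20]

OUTCOME = VC-HIT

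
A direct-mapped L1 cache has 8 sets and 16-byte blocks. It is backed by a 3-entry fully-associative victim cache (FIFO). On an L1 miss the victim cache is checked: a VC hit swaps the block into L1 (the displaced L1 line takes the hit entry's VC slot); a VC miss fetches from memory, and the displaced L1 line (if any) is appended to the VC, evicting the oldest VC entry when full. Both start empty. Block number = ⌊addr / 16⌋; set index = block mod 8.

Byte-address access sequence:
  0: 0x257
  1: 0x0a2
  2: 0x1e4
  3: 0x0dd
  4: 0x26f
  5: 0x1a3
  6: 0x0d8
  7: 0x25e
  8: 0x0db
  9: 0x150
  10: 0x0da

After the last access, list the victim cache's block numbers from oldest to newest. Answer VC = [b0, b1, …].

VC = [30, 10, 21]

#0 0x257→b37/s5 MISS; vc=[]
#1 0xa2→b10/s2 MISS; vc=[]
#2 0x1e4→b30/s6 MISS; vc=[]
#3 0xdd→b13/s5 MISS; vc=[37]
#4 0x26f→b38/s6 MISS; vc=[37,30]
#5 0x1a3→b26/s2 MISS; vc=[37,30,10]
#6 0xd8→b13/s5 L1-HIT; vc=[37,30,10]
#7 0x25e→b37/s5 VC-HIT; vc=[13,30,10]
#8 0xdb→b13/s5 VC-HIT; vc=[37,30,10]
#9 0x150→b21/s5 MISS; vc=[30,10,13]
#10 0xda→b13/s5 VC-HIT; vc=[30,10,21]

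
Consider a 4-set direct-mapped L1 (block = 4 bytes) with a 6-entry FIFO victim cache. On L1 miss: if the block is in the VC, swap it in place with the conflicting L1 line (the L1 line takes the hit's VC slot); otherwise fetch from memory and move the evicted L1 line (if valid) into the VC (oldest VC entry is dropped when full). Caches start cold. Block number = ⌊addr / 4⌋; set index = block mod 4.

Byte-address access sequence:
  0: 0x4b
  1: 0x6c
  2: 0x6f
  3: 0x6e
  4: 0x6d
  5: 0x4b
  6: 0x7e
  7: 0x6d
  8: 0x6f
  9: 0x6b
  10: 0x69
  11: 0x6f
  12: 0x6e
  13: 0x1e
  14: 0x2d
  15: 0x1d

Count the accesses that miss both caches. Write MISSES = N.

0: 0x4b (blk 18, set 2) → MISS  vc=[]
1: 0x6c (blk 27, set 3) → MISS  vc=[]
2: 0x6f (blk 27, set 3) → L1-HIT  vc=[]
3: 0x6e (blk 27, set 3) → L1-HIT  vc=[]
4: 0x6d (blk 27, set 3) → L1-HIT  vc=[]
5: 0x4b (blk 18, set 2) → L1-HIT  vc=[]
6: 0x7e (blk 31, set 3) → MISS  vc=[27]
7: 0x6d (blk 27, set 3) → VC-HIT  vc=[31]
8: 0x6f (blk 27, set 3) → L1-HIT  vc=[31]
9: 0x6b (blk 26, set 2) → MISS  vc=[31, 18]
10: 0x69 (blk 26, set 2) → L1-HIT  vc=[31, 18]
11: 0x6f (blk 27, set 3) → L1-HIT  vc=[31, 18]
12: 0x6e (blk 27, set 3) → L1-HIT  vc=[31, 18]
13: 0x1e (blk 7, set 3) → MISS  vc=[31, 18, 27]
14: 0x2d (blk 11, set 3) → MISS  vc=[31, 18, 27, 7]
15: 0x1d (blk 7, set 3) → VC-HIT  vc=[31, 18, 27, 11]

MISSES = 6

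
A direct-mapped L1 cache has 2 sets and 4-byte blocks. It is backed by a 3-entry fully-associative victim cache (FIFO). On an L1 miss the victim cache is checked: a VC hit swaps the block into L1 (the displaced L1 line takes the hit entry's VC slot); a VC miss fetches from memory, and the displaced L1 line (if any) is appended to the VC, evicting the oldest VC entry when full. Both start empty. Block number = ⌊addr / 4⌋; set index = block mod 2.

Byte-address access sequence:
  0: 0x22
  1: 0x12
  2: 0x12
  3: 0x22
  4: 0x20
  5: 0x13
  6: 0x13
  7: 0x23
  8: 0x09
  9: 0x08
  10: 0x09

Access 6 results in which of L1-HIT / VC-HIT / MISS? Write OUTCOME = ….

  [0] addr=0x22 blk=8 s=0: MISS | VC []
  [1] addr=0x12 blk=4 s=0: MISS | VC [8]
  [2] addr=0x12 blk=4 s=0: L1-HIT | VC [8]
  [3] addr=0x22 blk=8 s=0: VC-HIT | VC [4]
  [4] addr=0x20 blk=8 s=0: L1-HIT | VC [4]
  [5] addr=0x13 blk=4 s=0: VC-HIT | VC [8]
  [6] addr=0x13 blk=4 s=0: L1-HIT | VC [8]
  [7] addr=0x23 blk=8 s=0: VC-HIT | VC [4]
  [8] addr=0x9 blk=2 s=0: MISS | VC [4, 8]
  [9] addr=0x8 blk=2 s=0: L1-HIT | VC [4, 8]
  [10] addr=0x9 blk=2 s=0: L1-HIT | VC [4, 8]

OUTCOME = L1-HIT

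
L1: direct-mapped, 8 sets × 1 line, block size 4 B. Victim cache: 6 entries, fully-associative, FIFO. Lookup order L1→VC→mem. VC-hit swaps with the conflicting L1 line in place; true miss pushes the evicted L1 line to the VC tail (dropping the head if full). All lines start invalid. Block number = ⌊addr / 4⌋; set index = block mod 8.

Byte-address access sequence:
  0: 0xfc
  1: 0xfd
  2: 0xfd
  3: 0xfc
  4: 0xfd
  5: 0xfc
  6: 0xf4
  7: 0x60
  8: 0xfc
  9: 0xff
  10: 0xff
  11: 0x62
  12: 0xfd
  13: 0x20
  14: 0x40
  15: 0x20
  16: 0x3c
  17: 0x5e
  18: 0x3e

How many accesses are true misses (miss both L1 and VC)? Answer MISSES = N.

0: 0xfc (blk 63, set 7) → MISS  vc=[]
1: 0xfd (blk 63, set 7) → L1-HIT  vc=[]
2: 0xfd (blk 63, set 7) → L1-HIT  vc=[]
3: 0xfc (blk 63, set 7) → L1-HIT  vc=[]
4: 0xfd (blk 63, set 7) → L1-HIT  vc=[]
5: 0xfc (blk 63, set 7) → L1-HIT  vc=[]
6: 0xf4 (blk 61, set 5) → MISS  vc=[]
7: 0x60 (blk 24, set 0) → MISS  vc=[]
8: 0xfc (blk 63, set 7) → L1-HIT  vc=[]
9: 0xff (blk 63, set 7) → L1-HIT  vc=[]
10: 0xff (blk 63, set 7) → L1-HIT  vc=[]
11: 0x62 (blk 24, set 0) → L1-HIT  vc=[]
12: 0xfd (blk 63, set 7) → L1-HIT  vc=[]
13: 0x20 (blk 8, set 0) → MISS  vc=[24]
14: 0x40 (blk 16, set 0) → MISS  vc=[24, 8]
15: 0x20 (blk 8, set 0) → VC-HIT  vc=[24, 16]
16: 0x3c (blk 15, set 7) → MISS  vc=[24, 16, 63]
17: 0x5e (blk 23, set 7) → MISS  vc=[24, 16, 63, 15]
18: 0x3e (blk 15, set 7) → VC-HIT  vc=[24, 16, 63, 23]

MISSES = 7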